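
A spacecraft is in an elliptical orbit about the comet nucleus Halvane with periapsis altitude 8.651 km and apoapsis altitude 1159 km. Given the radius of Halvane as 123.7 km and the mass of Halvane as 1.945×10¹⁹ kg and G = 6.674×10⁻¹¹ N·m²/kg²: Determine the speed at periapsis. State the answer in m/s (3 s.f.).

v ≈ 133 m/s

μ = GM = 6.674×10⁻¹¹ × 1.945×10¹⁹ = 1.298×10⁹ m³/s².
r_p = 123.7 + 8.651 = 132.35 km = 1.3235×10⁵ m.
r_a = 123.7 + 1159 = 1282.7 km = 1.2827×10⁶ m.
Semi-major axis a = (r_p + r_a)/2 = 707.53 km = 7.075×10⁵ m.
Vis-viva: v² = μ(2/r − 1/a) = 1.298×10⁹ × (1.511×10⁻⁵ − 1.413×10⁻⁶) = 1.778×10⁴ m²/s².
v = 133.3 m/s.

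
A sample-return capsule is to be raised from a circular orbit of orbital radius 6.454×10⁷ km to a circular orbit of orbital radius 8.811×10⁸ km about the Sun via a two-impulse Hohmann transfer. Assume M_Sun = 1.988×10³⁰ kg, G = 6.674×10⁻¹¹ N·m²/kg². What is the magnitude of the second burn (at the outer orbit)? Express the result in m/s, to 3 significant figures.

Δv ≈ 7740 m/s

μ = GM = 6.674×10⁻¹¹ × 1.988×10³⁰ = 1.327×10²⁰ m³/s².
r₁ = 6.454×10⁷ km = 6.454×10¹⁰ m.
r₂ = 8.811×10⁸ km = 8.811×10¹¹ m.
Transfer ellipse a_t = (r₁ + r₂)/2 = 4.728×10¹¹ m.
At r₁: circular v_c1 = √(μ/r₁) = 45340 m/s; transfer-perihelion v_p = √[μ(2/r₁ − 1/a_t)] = 61890 m/s.
At r₂: circular v_c2 = √(μ/r₂) = 12270 m/s; transfer-aphelion v_a = √[μ(2/r₂ − 1/a_t)] = 4534 m/s.
Δv₂ = v_c2 − v_a = 7738 m/s.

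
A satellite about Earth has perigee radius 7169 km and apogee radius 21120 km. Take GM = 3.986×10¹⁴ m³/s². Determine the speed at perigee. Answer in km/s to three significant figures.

Semi-major axis a = (r_p + r_a)/2 = 14144 km = 1.414×10⁷ m.
Vis-viva: v² = μ(2/r − 1/a) = 3.986×10¹⁴ × (2.790×10⁻⁷ − 7.070×10⁻⁸) = 8.302×10⁷ m²/s².
v = 9112 m/s = 9.112 km/s.

v ≈ 9.11 km/s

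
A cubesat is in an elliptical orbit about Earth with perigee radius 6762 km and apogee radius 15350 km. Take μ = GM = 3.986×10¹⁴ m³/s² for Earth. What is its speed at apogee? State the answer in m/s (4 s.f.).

v ≈ 3985 m/s

Semi-major axis a = (r_p + r_a)/2 = 11056 km = 1.106×10⁷ m.
Vis-viva: v² = μ(2/r − 1/a) = 3.986×10¹⁴ × (1.303×10⁻⁷ − 9.045×10⁻⁸) = 1.588×10⁷ m²/s².
v = 3985 m/s.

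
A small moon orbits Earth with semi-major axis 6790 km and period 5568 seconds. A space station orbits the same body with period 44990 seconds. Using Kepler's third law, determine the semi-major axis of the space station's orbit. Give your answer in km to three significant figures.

a₂ ≈ 27300 km

Kepler's third law: a³ ∝ T², so a₂ = a₁ (T₂/T₁)^(2/3).
T₂/T₁ = 8.080, (T₂/T₁)^(2/3) = 4.027.
a₂ = 6790 × 4.027 = 27340 km.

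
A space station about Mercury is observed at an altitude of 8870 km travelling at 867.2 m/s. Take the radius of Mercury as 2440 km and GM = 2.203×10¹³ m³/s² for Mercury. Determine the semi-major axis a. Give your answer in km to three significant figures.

r = 2440 + 8870 = 11310 km = 1.131×10⁷ m.
Specific orbital energy ε = v²/2 − μ/r = (867.2)²/2 − 2.203×10¹³/1.131×10⁷ = -1.572×10⁶ J/kg.
Since ε = −μ/(2a), a = −μ/(2ε) = 7.008×10⁶ m = 7007.8 km.

a ≈ 7010 km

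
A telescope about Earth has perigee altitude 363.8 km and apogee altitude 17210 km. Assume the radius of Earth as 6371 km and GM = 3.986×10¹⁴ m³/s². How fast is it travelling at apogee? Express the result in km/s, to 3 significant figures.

r_p = 6371 + 363.8 = 6734.8 km = 6.7348×10⁶ m.
r_a = 6371 + 17210 = 23581 km = 2.3581×10⁷ m.
Semi-major axis a = (r_p + r_a)/2 = 15158 km = 1.516×10⁷ m.
Vis-viva: v² = μ(2/r − 1/a) = 3.986×10¹⁴ × (8.481×10⁻⁸ − 6.597×10⁻⁸) = 7.510×10⁶ m²/s².
v = 2741 m/s = 2.741 km/s.

v ≈ 2.74 km/s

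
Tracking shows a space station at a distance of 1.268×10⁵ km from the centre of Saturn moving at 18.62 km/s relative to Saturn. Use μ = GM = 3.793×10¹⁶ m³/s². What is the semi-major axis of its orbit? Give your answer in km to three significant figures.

r = 1.268×10⁸ m.
Vis-viva rearranged: 1/a = 2/r − v²/μ = 1.577×10⁻⁸ − 9.141×10⁻⁹ = 6.632×10⁻⁹ m⁻¹.
a = 1.508×10⁸ m = 1.5078×10⁵ km.

a ≈ 1.51×10⁵ km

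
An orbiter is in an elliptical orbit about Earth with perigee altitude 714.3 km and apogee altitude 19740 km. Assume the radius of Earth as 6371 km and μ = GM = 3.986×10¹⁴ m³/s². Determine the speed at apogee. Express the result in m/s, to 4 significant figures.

r_p = 6371 + 714.3 = 7085.3 km = 7.0853×10⁶ m.
r_a = 6371 + 19740 = 26111 km = 2.6111×10⁷ m.
Semi-major axis a = (r_p + r_a)/2 = 16598 km = 1.660×10⁷ m.
Vis-viva: v² = μ(2/r − 1/a) = 3.986×10¹⁴ × (7.660×10⁻⁸ − 6.025×10⁻⁸) = 6.516×10⁶ m²/s².
v = 2553 m/s.

v ≈ 2553 m/s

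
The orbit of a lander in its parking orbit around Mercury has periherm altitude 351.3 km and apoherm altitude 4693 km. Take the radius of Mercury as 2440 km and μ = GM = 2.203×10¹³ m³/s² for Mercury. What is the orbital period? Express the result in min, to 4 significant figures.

r_p = 2440 + 351.3 = 2791.3 km = 2.7913×10⁶ m.
r_a = 2440 + 4693 = 7133.0 km = 7.1330×10⁶ m.
Semi-major axis a = (r_p + r_a)/2 = (2791.3 + 7133.0)/2 = 4962.1 km = 4.962×10⁶ m.
By Kepler's third law T = 2π√(a³/μ) = 2π × 2.355×10³ = 1.480×10⁴ s.
= 246.6 min.

T ≈ 246.6 min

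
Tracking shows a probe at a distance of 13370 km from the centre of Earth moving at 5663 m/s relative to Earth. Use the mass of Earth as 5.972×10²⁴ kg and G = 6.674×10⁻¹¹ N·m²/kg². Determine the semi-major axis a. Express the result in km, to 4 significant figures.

μ = GM = 6.674×10⁻¹¹ × 5.972×10²⁴ = 3.986×10¹⁴ m³/s².
r = 1.337×10⁷ m.
Vis-viva rearranged: 1/a = 2/r − v²/μ = 1.496×10⁻⁷ − 8.046×10⁻⁸ = 6.913×10⁻⁸ m⁻¹.
a = 1.447×10⁷ m = 14466 km.

a ≈ 14470 km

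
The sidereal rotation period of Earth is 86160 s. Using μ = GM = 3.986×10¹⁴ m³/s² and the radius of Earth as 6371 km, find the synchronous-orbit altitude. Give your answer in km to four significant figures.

h_sync ≈ 35790 km

A synchronous orbit has period T, so by Kepler's third law a = (μT²/4π²)^(1/3).
μT²/4π² = 3.986×10¹⁴ × (8.616×10⁴)² / 39.48 = 7.495×10²² m³.
a = 4.216×10⁷ m = 42163 km.
Altitude h = a − R = 42163 − 6371 = 35792 km.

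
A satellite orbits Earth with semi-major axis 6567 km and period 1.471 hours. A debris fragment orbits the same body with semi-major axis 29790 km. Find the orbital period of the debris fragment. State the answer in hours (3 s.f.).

T₂ ≈ 14.2 hours

Kepler's third law: T² ∝ a³, so T₂ = T₁ (a₂/a₁)^(3/2).
a₂/a₁ = 4.536, (a₂/a₁)^(3/2) = 9.662.
T₂ = 1.471 × 9.662 = 14.21 hours.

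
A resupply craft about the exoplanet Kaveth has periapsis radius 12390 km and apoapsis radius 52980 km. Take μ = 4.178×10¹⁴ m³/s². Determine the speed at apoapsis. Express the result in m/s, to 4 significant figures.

v ≈ 1729 m/s

Semi-major axis a = (r_p + r_a)/2 = 32685 km = 3.268×10⁷ m.
Vis-viva: v² = μ(2/r − 1/a) = 4.178×10¹⁴ × (3.775×10⁻⁸ − 3.060×10⁻⁸) = 2.989×10⁶ m²/s².
v = 1729 m/s.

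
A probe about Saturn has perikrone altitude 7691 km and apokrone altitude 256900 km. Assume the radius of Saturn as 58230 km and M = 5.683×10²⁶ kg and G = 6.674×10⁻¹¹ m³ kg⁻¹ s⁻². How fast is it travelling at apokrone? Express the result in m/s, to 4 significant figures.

v ≈ 6453 m/s

μ = GM = 6.674×10⁻¹¹ × 5.683×10²⁶ = 3.793×10¹⁶ m³/s².
r_p = 58230 + 7691 = 65921 km = 6.5921×10⁷ m.
r_a = 58230 + 256900 = 315130 km = 3.1513×10⁸ m.
Semi-major axis a = (r_p + r_a)/2 = 1.9053×10⁵ km = 1.905×10⁸ m.
Vis-viva: v² = μ(2/r − 1/a) = 3.793×10¹⁶ × (6.347×10⁻⁹ − 5.249×10⁻⁹) = 4.164×10⁷ m²/s².
v = 6453 m/s.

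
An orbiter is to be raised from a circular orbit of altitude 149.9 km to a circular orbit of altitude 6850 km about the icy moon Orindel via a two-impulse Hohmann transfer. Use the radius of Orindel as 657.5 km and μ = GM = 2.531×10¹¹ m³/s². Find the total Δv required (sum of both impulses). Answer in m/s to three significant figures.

r₁ = 657.5 + 149.9 = 807.40 km = 8.0740×10⁵ m.
r₂ = 657.5 + 6850 = 7507.5 km = 7.5075×10⁶ m.
Transfer ellipse a_t = (r₁ + r₂)/2 = 4.157×10⁶ m.
At r₁: circular v_c1 = √(μ/r₁) = 559.9 m/s; transfer-periapsis v_p = √[μ(2/r₁ − 1/a_t)] = 752.4 m/s.
Δv₁ = v_p − v_c1 = 192.5 m/s.
At r₂: circular v_c2 = √(μ/r₂) = 183.6 m/s; transfer-apoapsis v_a = √[μ(2/r₂ − 1/a_t)] = 80.92 m/s.
Δv₂ = v_c2 − v_a = 102.7 m/s.
Total Δv = Δv₁ + Δv₂ = 295.2 m/s.

Δv_total ≈ 295 m/s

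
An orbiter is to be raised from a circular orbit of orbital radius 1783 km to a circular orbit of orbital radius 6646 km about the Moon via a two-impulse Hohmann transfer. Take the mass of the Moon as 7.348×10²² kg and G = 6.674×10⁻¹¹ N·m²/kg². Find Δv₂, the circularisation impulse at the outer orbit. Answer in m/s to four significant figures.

μ = GM = 6.674×10⁻¹¹ × 7.348×10²² = 4.904×10¹² m³/s².
r₁ = 1783 km = 1.783×10⁶ m.
r₂ = 6646 km = 6.646×10⁶ m.
Transfer ellipse a_t = (r₁ + r₂)/2 = 4.214×10⁶ m.
At r₁: circular v_c1 = √(μ/r₁) = 1658 m/s; transfer-perilune v_p = √[μ(2/r₁ − 1/a_t)] = 2083 m/s.
At r₂: circular v_c2 = √(μ/r₂) = 859.0 m/s; transfer-apolune v_a = √[μ(2/r₂ − 1/a_t)] = 558.7 m/s.
Δv₂ = v_c2 − v_a = 300.3 m/s.

Δv ≈ 300.3 m/s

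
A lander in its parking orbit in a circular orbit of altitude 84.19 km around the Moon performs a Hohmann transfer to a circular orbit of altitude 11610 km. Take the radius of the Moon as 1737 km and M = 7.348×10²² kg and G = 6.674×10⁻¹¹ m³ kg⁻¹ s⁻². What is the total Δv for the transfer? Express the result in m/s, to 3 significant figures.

Δv_total ≈ 845 m/s

μ = GM = 6.674×10⁻¹¹ × 7.348×10²² = 4.904×10¹² m³/s².
r₁ = 1737 + 84.19 = 1821.2 km = 1.8212×10⁶ m.
r₂ = 1737 + 11610 = 13347 km = 1.3347×10⁷ m.
Transfer ellipse a_t = (r₁ + r₂)/2 = 7.584×10⁶ m.
At r₁: circular v_c1 = √(μ/r₁) = 1641 m/s; transfer-perilune v_p = √[μ(2/r₁ − 1/a_t)] = 2177 m/s.
Δv₁ = v_p − v_c1 = 535.9 m/s.
At r₂: circular v_c2 = √(μ/r₂) = 606.2 m/s; transfer-apolune v_a = √[μ(2/r₂ − 1/a_t)] = 297.0 m/s.
Δv₂ = v_c2 − v_a = 309.1 m/s.
Total Δv = Δv₁ + Δv₂ = 845.1 m/s.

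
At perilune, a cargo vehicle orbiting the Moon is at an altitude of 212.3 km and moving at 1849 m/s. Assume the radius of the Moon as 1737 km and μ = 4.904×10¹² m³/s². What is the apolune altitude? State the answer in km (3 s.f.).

apolune altitude ≈ 2400 km

r_p = 1737 + 212.3 = 1949.3 km = 1.949×10⁶ m.
Specific energy ε = v²/2 − μ/r = -8.064×10⁵ J/kg, so a = −μ/(2ε) = 3.041×10⁶ m.
The apsides satisfy r_p + r_a = 2a, so the apolune radius is 2a − r_p = 4.132×10⁶ m = 4132.2 km.
Apolune altitude = 4132.2 − 1737 = 2395.2 km.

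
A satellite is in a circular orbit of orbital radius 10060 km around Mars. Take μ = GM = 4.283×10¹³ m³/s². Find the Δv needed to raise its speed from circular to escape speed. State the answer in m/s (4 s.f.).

r = 10060 km = 1.006×10⁷ m.
Circular speed v_c = √(μ/r) = 2063 m/s.
Escape speed v_esc = √(2μ/r) = √2 × v_c = 2918 m/s.
Δv = v_esc − v_c = 854.7 m/s.

Δv ≈ 854.7 m/s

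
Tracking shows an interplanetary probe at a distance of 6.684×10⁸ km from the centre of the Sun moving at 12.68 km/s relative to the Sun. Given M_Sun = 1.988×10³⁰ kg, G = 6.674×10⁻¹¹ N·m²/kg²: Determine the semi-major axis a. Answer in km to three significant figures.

μ = GM = 6.674×10⁻¹¹ × 1.988×10³⁰ = 1.327×10²⁰ m³/s².
r = 6.684×10¹¹ m.
Vis-viva rearranged: 1/a = 2/r − v²/μ = 2.992×10⁻¹² − 1.212×10⁻¹² = 1.780×10⁻¹² m⁻¹.
a = 5.617×10¹¹ m = 5.6167×10⁸ km.

a ≈ 5.62×10⁸ km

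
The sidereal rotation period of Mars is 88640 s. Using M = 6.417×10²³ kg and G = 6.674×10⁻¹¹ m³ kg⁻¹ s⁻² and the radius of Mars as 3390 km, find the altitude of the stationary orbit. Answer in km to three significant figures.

μ = GM = 6.674×10⁻¹¹ × 6.417×10²³ = 4.283×10¹³ m³/s².
A synchronous orbit has period T, so by Kepler's third law a = (μT²/4π²)^(1/3).
μT²/4π² = 4.283×10¹³ × (8.864×10⁴)² / 39.48 = 8.524×10²¹ m³.
a = 2.043×10⁷ m = 20427 km.
Altitude h = a − R = 20427 − 3390 = 17037 km.

h_sync ≈ 17000 km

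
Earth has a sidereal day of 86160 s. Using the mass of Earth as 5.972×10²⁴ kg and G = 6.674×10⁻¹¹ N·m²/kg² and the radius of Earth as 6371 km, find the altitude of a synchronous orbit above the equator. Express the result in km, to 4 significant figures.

h_sync ≈ 35790 km

μ = GM = 6.674×10⁻¹¹ × 5.972×10²⁴ = 3.986×10¹⁴ m³/s².
A synchronous orbit has period T, so by Kepler's third law a = (μT²/4π²)^(1/3).
μT²/4π² = 3.986×10¹⁴ × (8.616×10⁴)² / 39.48 = 7.495×10²² m³.
a = 4.216×10⁷ m = 42162 km.
Altitude h = a − R = 42162 − 6371 = 35791 km.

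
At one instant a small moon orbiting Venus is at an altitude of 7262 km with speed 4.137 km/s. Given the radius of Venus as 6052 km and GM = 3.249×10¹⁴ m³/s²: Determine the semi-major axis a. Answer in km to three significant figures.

a ≈ 10300 km

r = 6052 + 7262 = 13314 km = 1.331×10⁷ m.
Specific orbital energy ε = v²/2 − μ/r = (4137)²/2 − 3.249×10¹⁴/1.331×10⁷ = -1.585×10⁷ J/kg.
Since ε = −μ/(2a), a = −μ/(2ε) = 1.025×10⁷ m = 10252 km.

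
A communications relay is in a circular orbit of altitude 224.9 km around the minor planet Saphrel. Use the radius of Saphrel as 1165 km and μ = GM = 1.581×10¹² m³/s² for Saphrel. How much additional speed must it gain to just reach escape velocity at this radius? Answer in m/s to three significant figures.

r = 1165 + 224.9 = 1389.9 km = 1.3899×10⁶ m.
Circular speed v_c = √(μ/r) = 1067 m/s.
Escape speed v_esc = √(2μ/r) = √2 × v_c = 1508 m/s.
Δv = v_esc − v_c = 441.8 m/s.

Δv ≈ 442 m/s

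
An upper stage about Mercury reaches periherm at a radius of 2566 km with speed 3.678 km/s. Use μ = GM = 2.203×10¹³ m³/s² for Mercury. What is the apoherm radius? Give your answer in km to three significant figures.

r_p = 2.566×10⁶ m.
Specific energy ε = v²/2 − μ/r = -1.822×10⁶ J/kg, so a = −μ/(2ε) = 6.047×10⁶ m.
The apsides satisfy r_p + r_a = 2a, so the apoherm radius is 2a − r_p = 9.528×10⁶ m = 9528.4 km.

apoherm radius ≈ 9530 km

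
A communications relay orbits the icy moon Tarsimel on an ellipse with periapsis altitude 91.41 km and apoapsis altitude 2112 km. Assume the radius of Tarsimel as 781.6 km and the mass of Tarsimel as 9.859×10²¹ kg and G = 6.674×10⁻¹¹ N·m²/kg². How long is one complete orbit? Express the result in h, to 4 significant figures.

T ≈ 5.561 h

μ = GM = 6.674×10⁻¹¹ × 9.859×10²¹ = 6.580×10¹¹ m³/s².
r_p = 781.6 + 91.41 = 873.01 km = 8.7301×10⁵ m.
r_a = 781.6 + 2112 = 2893.6 km = 2.8936×10⁶ m.
Semi-major axis a = (r_p + r_a)/2 = (873.01 + 2893.6)/2 = 1883.3 km = 1.883×10⁶ m.
By Kepler's third law T = 2π√(a³/μ) = 2π × 3.186×10³ = 2.002×10⁴ s.
= 5.561 h.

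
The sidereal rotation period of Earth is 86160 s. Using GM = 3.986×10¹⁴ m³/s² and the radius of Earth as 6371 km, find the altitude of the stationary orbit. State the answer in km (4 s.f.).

h_sync ≈ 35790 km

A synchronous orbit has period T, so by Kepler's third law a = (μT²/4π²)^(1/3).
μT²/4π² = 3.986×10¹⁴ × (8.616×10⁴)² / 39.48 = 7.495×10²² m³.
a = 4.216×10⁷ m = 42163 km.
Altitude h = a − R = 42163 − 6371 = 35792 km.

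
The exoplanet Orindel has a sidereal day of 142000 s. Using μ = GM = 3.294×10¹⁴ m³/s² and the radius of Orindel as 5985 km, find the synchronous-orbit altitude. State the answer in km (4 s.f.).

A synchronous orbit has period T, so by Kepler's third law a = (μT²/4π²)^(1/3).
μT²/4π² = 3.294×10¹⁴ × (1.420×10⁵)² / 39.48 = 1.682×10²³ m³.
a = 5.521×10⁷ m = 55205 km.
Altitude h = a − R = 55205 − 5985 = 49220 km.

h_sync ≈ 49220 km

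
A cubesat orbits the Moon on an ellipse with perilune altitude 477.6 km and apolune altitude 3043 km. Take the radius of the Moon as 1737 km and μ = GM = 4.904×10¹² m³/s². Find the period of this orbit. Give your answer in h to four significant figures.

r_p = 1737 + 477.6 = 2214.6 km = 2.2146×10⁶ m.
r_a = 1737 + 3043 = 4780.0 km = 4.7800×10⁶ m.
Semi-major axis a = (r_p + r_a)/2 = (2214.6 + 4780.0)/2 = 3497.3 km = 3.497×10⁶ m.
By Kepler's third law T = 2π√(a³/μ) = 2π × 2.953×10³ = 1.856×10⁴ s.
= 5.155 h.

T ≈ 5.155 h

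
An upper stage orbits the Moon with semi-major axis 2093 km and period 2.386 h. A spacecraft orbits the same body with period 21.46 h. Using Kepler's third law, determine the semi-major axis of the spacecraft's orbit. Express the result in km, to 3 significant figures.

Kepler's third law: a³ ∝ T², so a₂ = a₁ (T₂/T₁)^(2/3).
T₂/T₁ = 8.994, (T₂/T₁)^(2/3) = 4.325.
a₂ = 2093 × 4.325 = 9052 km.

a₂ ≈ 9050 km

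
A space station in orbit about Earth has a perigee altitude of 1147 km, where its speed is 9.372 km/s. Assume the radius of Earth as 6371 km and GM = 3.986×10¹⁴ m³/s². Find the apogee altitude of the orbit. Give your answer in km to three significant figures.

apogee altitude ≈ 29900 km

r_p = 6371 + 1147 = 7518.0 km = 7.518×10⁶ m.
Specific energy ε = v²/2 − μ/r = -9.102×10⁶ J/kg, so a = −μ/(2ε) = 2.190×10⁷ m.
The apsides satisfy r_p + r_a = 2a, so the apogee radius is 2a − r_p = 3.627×10⁷ m = 36273 km.
Apogee altitude = 36273 − 6371 = 29902 km.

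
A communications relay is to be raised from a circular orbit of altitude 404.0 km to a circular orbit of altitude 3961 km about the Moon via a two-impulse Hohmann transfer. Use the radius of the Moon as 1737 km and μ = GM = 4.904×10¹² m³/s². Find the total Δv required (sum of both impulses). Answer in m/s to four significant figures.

r₁ = 1737 + 404.0 = 2141.0 km = 2.1410×10⁶ m.
r₂ = 1737 + 3961 = 5698.0 km = 5.6980×10⁶ m.
Transfer ellipse a_t = (r₁ + r₂)/2 = 3.920×10⁶ m.
At r₁: circular v_c1 = √(μ/r₁) = 1513 m/s; transfer-perilune v_p = √[μ(2/r₁ − 1/a_t)] = 1825 m/s.
Δv₁ = v_p − v_c1 = 311.3 m/s.
At r₂: circular v_c2 = √(μ/r₂) = 927.7 m/s; transfer-apolune v_a = √[μ(2/r₂ − 1/a_t)] = 685.7 m/s.
Δv₂ = v_c2 − v_a = 242.1 m/s.
Total Δv = Δv₁ + Δv₂ = 553.4 m/s.

Δv_total ≈ 553.4 m/s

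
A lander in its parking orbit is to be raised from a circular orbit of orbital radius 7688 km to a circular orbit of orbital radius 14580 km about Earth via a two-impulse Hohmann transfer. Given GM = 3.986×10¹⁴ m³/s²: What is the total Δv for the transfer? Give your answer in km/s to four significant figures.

r₁ = 7688 km = 7.688×10⁶ m.
r₂ = 14580 km = 1.458×10⁷ m.
Transfer ellipse a_t = (r₁ + r₂)/2 = 1.113×10⁷ m.
At r₁: circular v_c1 = √(μ/r₁) = 7200 m/s; transfer-perigee v_p = √[μ(2/r₁ − 1/a_t)] = 8240 m/s.
Δv₁ = v_p − v_c1 = 1039 m/s.
At r₂: circular v_c2 = √(μ/r₂) = 5229 m/s; transfer-apogee v_a = √[μ(2/r₂ − 1/a_t)] = 4345 m/s.
Δv₂ = v_c2 − v_a = 883.8 m/s.
Total Δv = Δv₁ + Δv₂ = 1923 m/s = 1.923 km/s.

Δv_total ≈ 1.923 km/s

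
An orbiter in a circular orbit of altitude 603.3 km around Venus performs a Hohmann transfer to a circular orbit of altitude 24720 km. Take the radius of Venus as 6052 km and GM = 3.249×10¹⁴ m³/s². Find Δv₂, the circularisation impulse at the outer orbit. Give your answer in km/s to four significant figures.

r₁ = 6052 + 603.3 = 6655.3 km = 6.6553×10⁶ m.
r₂ = 6052 + 24720 = 30772 km = 3.0772×10⁷ m.
Transfer ellipse a_t = (r₁ + r₂)/2 = 1.871×10⁷ m.
At r₁: circular v_c1 = √(μ/r₁) = 6987 m/s; transfer-periapsis v_p = √[μ(2/r₁ − 1/a_t)] = 8960 m/s.
At r₂: circular v_c2 = √(μ/r₂) = 3249 m/s; transfer-apoapsis v_a = √[μ(2/r₂ − 1/a_t)] = 1938 m/s.
Δv₂ = v_c2 − v_a = 1312 m/s.
= 1.312 km/s.

Δv ≈ 1.312 km/s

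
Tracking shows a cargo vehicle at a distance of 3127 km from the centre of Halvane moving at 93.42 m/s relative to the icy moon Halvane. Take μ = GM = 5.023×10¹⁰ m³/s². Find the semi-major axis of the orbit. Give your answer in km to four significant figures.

a ≈ 2147 km

r = 3.127×10⁶ m.
Specific orbital energy ε = v²/2 − μ/r = (93.42)²/2 − 5.023×10¹⁰/3.127×10⁶ = -1.170×10⁴ J/kg.
Since ε = −μ/(2a), a = −μ/(2ε) = 2.147×10⁶ m = 2146.6 km.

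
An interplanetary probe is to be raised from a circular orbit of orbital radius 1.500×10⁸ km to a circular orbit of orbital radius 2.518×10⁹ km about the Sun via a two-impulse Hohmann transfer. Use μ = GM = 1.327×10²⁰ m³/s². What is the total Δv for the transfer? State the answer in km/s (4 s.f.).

Δv_total ≈ 15.95 km/s

r₁ = 1.500×10⁸ km = 1.500×10¹¹ m.
r₂ = 2.518×10⁹ km = 2.518×10¹² m.
Transfer ellipse a_t = (r₁ + r₂)/2 = 1.334×10¹² m.
At r₁: circular v_c1 = √(μ/r₁) = 29740 m/s; transfer-perihelion v_p = √[μ(2/r₁ − 1/a_t)] = 40860 m/s.
Δv₁ = v_p − v_c1 = 11120 m/s.
At r₂: circular v_c2 = √(μ/r₂) = 7260 m/s; transfer-aphelion v_a = √[μ(2/r₂ − 1/a_t)] = 2434 m/s.
Δv₂ = v_c2 − v_a = 4825 m/s.
Total Δv = Δv₁ + Δv₂ = 15950 m/s = 15.95 km/s.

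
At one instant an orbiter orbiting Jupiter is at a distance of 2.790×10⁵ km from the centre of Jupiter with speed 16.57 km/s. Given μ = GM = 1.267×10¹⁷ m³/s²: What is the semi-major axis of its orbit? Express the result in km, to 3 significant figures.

a ≈ 2.00×10⁵ km

r = 2.790×10⁸ m.
Specific orbital energy ε = v²/2 − μ/r = (16570)²/2 − 1.267×10¹⁷/2.790×10⁸ = -3.168×10⁸ J/kg.
Since ε = −μ/(2a), a = −μ/(2ε) = 1.999×10⁸ m = 1.9994×10⁵ km.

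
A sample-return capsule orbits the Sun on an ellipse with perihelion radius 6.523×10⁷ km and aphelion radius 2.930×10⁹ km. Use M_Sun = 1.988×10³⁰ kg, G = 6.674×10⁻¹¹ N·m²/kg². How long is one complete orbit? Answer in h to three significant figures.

T ≈ 278000 h

μ = GM = 6.674×10⁻¹¹ × 1.988×10³⁰ = 1.327×10²⁰ m³/s².
Semi-major axis a = (r_p + r_a)/2 = (6.5230×10⁷ + 2.9300×10⁹)/2 = 1.4976×10⁹ km = 1.498×10¹² m.
By Kepler's third law T = 2π√(a³/μ) = 2π × 1.591×10⁸ = 9.997×10⁸ s.
= 2.777×10⁵ h.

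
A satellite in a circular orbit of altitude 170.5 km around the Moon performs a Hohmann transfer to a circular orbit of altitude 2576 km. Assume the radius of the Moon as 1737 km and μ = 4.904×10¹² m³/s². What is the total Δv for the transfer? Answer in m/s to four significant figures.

Δv_total ≈ 516.0 m/s

r₁ = 1737 + 170.5 = 1907.5 km = 1.9075×10⁶ m.
r₂ = 1737 + 2576 = 4313.0 km = 4.3130×10⁶ m.
Transfer ellipse a_t = (r₁ + r₂)/2 = 3.110×10⁶ m.
At r₁: circular v_c1 = √(μ/r₁) = 1603 m/s; transfer-perilune v_p = √[μ(2/r₁ − 1/a_t)] = 1888 m/s.
Δv₁ = v_p − v_c1 = 284.7 m/s.
At r₂: circular v_c2 = √(μ/r₂) = 1066 m/s; transfer-apolune v_a = √[μ(2/r₂ − 1/a_t)] = 835.1 m/s.
Δv₂ = v_c2 − v_a = 231.3 m/s.
Total Δv = Δv₁ + Δv₂ = 516.0 m/s.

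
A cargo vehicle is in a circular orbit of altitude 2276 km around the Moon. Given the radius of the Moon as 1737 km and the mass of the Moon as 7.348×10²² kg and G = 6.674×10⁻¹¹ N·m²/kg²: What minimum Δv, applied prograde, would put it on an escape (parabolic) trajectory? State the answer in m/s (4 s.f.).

μ = GM = 6.674×10⁻¹¹ × 7.348×10²² = 4.904×10¹² m³/s².
r = 1737 + 2276 = 4013.0 km = 4.0130×10⁶ m.
Circular speed v_c = √(μ/r) = 1105 m/s.
Escape speed v_esc = √(2μ/r) = √2 × v_c = 1563 m/s.
Δv = v_esc − v_c = 457.9 m/s.

Δv ≈ 457.9 m/s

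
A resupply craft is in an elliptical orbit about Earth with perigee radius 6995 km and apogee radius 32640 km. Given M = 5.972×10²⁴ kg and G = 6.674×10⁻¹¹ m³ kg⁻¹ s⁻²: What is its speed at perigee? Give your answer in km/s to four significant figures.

v ≈ 9.687 km/s

μ = GM = 6.674×10⁻¹¹ × 5.972×10²⁴ = 3.986×10¹⁴ m³/s².
Semi-major axis a = (r_p + r_a)/2 = 19818 km = 1.982×10⁷ m.
Vis-viva: v² = μ(2/r − 1/a) = 3.986×10¹⁴ × (2.859×10⁻⁷ − 5.046×10⁻⁸) = 9.385×10⁷ m²/s².
v = 9687 m/s = 9.687 km/s.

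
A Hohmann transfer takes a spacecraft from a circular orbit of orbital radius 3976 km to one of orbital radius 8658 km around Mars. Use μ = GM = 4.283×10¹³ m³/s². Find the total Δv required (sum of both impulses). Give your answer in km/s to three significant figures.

r₁ = 3976 km = 3.976×10⁶ m.
r₂ = 8658 km = 8.658×10⁶ m.
Transfer ellipse a_t = (r₁ + r₂)/2 = 6.317×10⁶ m.
At r₁: circular v_c1 = √(μ/r₁) = 3282 m/s; transfer-periapsis v_p = √[μ(2/r₁ − 1/a_t)] = 3842 m/s.
Δv₁ = v_p − v_c1 = 560.3 m/s.
At r₂: circular v_c2 = √(μ/r₂) = 2224 m/s; transfer-apoapsis v_a = √[μ(2/r₂ − 1/a_t)] = 1765 m/s.
Δv₂ = v_c2 − v_a = 459.6 m/s.
Total Δv = Δv₁ + Δv₂ = 1020 m/s = 1.020 km/s.

Δv_total ≈ 1.02 km/s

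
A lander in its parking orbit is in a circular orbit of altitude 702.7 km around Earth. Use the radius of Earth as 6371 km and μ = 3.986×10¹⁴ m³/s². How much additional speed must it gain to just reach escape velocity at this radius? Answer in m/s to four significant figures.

Δv ≈ 3109 m/s

r = 6371 + 702.7 = 7073.7 km = 7.0737×10⁶ m.
Circular speed v_c = √(μ/r) = 7507 m/s.
Escape speed v_esc = √(2μ/r) = √2 × v_c = 10620 m/s.
Δv = v_esc − v_c = 3109 m/s.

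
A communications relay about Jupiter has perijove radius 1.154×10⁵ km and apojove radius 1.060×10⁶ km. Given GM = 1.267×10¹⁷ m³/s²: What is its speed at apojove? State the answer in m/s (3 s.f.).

v ≈ 4840 m/s

Semi-major axis a = (r_p + r_a)/2 = 5.8770×10⁵ km = 5.877×10⁸ m.
Vis-viva: v² = μ(2/r − 1/a) = 1.267×10¹⁷ × (1.887×10⁻⁹ − 1.702×10⁻⁹) = 2.347×10⁷ m²/s².
v = 4845 m/s.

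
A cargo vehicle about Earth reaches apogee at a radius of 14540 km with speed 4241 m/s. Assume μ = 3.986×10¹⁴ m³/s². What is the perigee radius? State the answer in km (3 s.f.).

perigee radius ≈ 7100 km

r_a = 1.454×10⁷ m.
Specific energy ε = v²/2 − μ/r = -1.842×10⁷ J/kg, so a = −μ/(2ε) = 1.082×10⁷ m.
The apsides satisfy r_p + r_a = 2a, so the perigee radius is 2a − r_a = 7.098×10⁶ m = 7098.4 km.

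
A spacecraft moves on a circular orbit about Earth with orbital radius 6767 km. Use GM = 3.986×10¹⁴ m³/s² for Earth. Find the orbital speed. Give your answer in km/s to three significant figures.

r = 6767 km = 6.767×10⁶ m.
For a circular orbit v = √(μ/r) = √(3.986×10¹⁴ / 6.767×10⁶) = √(5.890×10⁷) = 7675 m/s.
That is 7.675 km/s.

v ≈ 7.67 km/s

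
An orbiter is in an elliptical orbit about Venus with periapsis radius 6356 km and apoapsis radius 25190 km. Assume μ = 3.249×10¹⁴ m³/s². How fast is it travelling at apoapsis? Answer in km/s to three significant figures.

Semi-major axis a = (r_p + r_a)/2 = 15773 km = 1.577×10⁷ m.
Vis-viva: v² = μ(2/r − 1/a) = 3.249×10¹⁴ × (7.940×10⁻⁸ − 6.340×10⁻⁸) = 5.197×10⁶ m²/s².
v = 2280 m/s = 2.280 km/s.

v ≈ 2.28 km/s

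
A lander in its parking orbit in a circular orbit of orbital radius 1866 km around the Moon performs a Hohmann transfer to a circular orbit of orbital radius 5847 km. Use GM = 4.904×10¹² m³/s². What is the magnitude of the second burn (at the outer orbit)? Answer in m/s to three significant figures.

Δv ≈ 279 m/s

r₁ = 1866 km = 1.866×10⁶ m.
r₂ = 5847 km = 5.847×10⁶ m.
Transfer ellipse a_t = (r₁ + r₂)/2 = 3.856×10⁶ m.
At r₁: circular v_c1 = √(μ/r₁) = 1621 m/s; transfer-perilune v_p = √[μ(2/r₁ − 1/a_t)] = 1996 m/s.
At r₂: circular v_c2 = √(μ/r₂) = 915.8 m/s; transfer-apolune v_a = √[μ(2/r₂ − 1/a_t)] = 637.0 m/s.
Δv₂ = v_c2 − v_a = 278.8 m/s.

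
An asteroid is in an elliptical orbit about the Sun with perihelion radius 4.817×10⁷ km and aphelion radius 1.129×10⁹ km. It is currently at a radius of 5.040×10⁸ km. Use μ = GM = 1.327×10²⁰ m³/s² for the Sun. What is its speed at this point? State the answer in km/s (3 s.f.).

Semi-major axis a = (r_p + r_a)/2 = 5.8858×10⁸ km = 5.886×10¹¹ m.
Vis-viva: v² = μ(2/r − 1/a) = 1.327×10²⁰ × (3.968×10⁻¹² − 1.699×10⁻¹²) = 3.011×10⁸ m²/s².
v = 17350 m/s = 17.35 km/s.

v ≈ 17.4 km/s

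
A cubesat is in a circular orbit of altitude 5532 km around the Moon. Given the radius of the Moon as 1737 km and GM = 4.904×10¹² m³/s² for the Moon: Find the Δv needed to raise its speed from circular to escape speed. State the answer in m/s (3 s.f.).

Δv ≈ 340 m/s

r = 1737 + 5532 = 7269.0 km = 7.2690×10⁶ m.
Circular speed v_c = √(μ/r) = 821.4 m/s.
Escape speed v_esc = √(2μ/r) = √2 × v_c = 1162 m/s.
Δv = v_esc − v_c = 340.2 m/s.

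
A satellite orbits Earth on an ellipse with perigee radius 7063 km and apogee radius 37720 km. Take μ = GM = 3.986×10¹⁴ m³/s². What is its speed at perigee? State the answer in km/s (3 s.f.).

Semi-major axis a = (r_p + r_a)/2 = 22392 km = 2.239×10⁷ m.
Vis-viva: v² = μ(2/r − 1/a) = 3.986×10¹⁴ × (2.832×10⁻⁷ − 4.466×10⁻⁸) = 9.507×10⁷ m²/s².
v = 9750 m/s = 9.750 km/s.

v ≈ 9.75 km/s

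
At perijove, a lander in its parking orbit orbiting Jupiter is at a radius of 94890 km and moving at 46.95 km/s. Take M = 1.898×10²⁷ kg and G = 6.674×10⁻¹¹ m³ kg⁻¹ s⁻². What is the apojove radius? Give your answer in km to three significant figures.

μ = GM = 6.674×10⁻¹¹ × 1.898×10²⁷ = 1.267×10¹⁷ m³/s².
r_p = 9.489×10⁷ m.
Specific energy ε = v²/2 − μ/r = -2.328×10⁸ J/kg, so a = −μ/(2ε) = 2.721×10⁸ m.
The apsides satisfy r_p + r_a = 2a, so the apojove radius is 2a − r_p = 4.493×10⁸ m = 4.4926×10⁵ km.

apojove radius ≈ 4.49×10⁵ km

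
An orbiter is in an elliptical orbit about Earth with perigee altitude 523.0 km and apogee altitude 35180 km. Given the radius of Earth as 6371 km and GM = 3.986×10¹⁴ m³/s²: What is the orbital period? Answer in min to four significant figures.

T ≈ 625.3 min

r_p = 6371 + 523.0 = 6894.0 km = 6.8940×10⁶ m.
r_a = 6371 + 35180 = 41551 km = 4.1551×10⁷ m.
Semi-major axis a = (r_p + r_a)/2 = (6894.0 + 41551)/2 = 24222 km = 2.422×10⁷ m.
By Kepler's third law T = 2π√(a³/μ) = 2π × 5.971×10³ = 3.752×10⁴ s.
= 625.3 min.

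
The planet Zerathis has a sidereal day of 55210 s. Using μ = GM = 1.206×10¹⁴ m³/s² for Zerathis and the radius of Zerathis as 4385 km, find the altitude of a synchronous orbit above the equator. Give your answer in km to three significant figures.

h_sync ≈ 16700 km

A synchronous orbit has period T, so by Kepler's third law a = (μT²/4π²)^(1/3).
μT²/4π² = 1.206×10¹⁴ × (5.521×10⁴)² / 39.48 = 9.312×10²¹ m³.
a = 2.104×10⁷ m = 21038 km.
Altitude h = a − R = 21038 − 4385 = 16653 km.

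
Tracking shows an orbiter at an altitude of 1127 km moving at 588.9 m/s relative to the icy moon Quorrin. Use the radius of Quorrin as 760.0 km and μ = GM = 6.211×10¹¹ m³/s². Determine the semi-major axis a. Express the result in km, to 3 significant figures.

r = 760.0 + 1127 = 1887.0 km = 1.887×10⁶ m.
Specific orbital energy ε = v²/2 − μ/r = (588.9)²/2 − 6.211×10¹¹/1.887×10⁶ = -1.557×10⁵ J/kg.
Since ε = −μ/(2a), a = −μ/(2ε) = 1.994×10⁶ m = 1994.0 km.

a ≈ 1990 km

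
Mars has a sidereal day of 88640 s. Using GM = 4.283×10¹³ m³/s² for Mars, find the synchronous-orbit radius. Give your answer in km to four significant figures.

A synchronous orbit has period T, so by Kepler's third law a = (μT²/4π²)^(1/3).
μT²/4π² = 4.283×10¹³ × (8.864×10⁴)² / 39.48 = 8.524×10²¹ m³.
a = 2.043×10⁷ m = 20428 km.

r_sync ≈ 20430 km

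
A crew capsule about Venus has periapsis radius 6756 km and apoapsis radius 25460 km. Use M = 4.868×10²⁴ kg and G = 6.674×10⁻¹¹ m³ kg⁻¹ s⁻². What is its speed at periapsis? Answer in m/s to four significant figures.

μ = GM = 6.674×10⁻¹¹ × 4.868×10²⁴ = 3.249×10¹⁴ m³/s².
Semi-major axis a = (r_p + r_a)/2 = 16108 km = 1.611×10⁷ m.
Vis-viva: v² = μ(2/r − 1/a) = 3.249×10¹⁴ × (2.960×10⁻⁷ − 6.208×10⁻⁸) = 7.601×10⁷ m²/s².
v = 8718 m/s.

v ≈ 8718 m/s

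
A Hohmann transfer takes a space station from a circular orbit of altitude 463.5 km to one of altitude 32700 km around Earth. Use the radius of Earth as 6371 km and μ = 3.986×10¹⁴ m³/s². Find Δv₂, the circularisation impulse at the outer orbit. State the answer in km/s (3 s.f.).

r₁ = 6371 + 463.5 = 6834.5 km = 6.8345×10⁶ m.
r₂ = 6371 + 32700 = 39071 km = 3.9071×10⁷ m.
Transfer ellipse a_t = (r₁ + r₂)/2 = 2.295×10⁷ m.
At r₁: circular v_c1 = √(μ/r₁) = 7637 m/s; transfer-perigee v_p = √[μ(2/r₁ − 1/a_t)] = 9964 m/s.
At r₂: circular v_c2 = √(μ/r₂) = 3194 m/s; transfer-apogee v_a = √[μ(2/r₂ − 1/a_t)] = 1743 m/s.
Δv₂ = v_c2 − v_a = 1451 m/s.
= 1.451 km/s.

Δv ≈ 1.45 km/s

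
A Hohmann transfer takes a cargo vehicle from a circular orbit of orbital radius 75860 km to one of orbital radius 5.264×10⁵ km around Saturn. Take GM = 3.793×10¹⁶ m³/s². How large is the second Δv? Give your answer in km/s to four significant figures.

Δv ≈ 4.228 km/s

r₁ = 75860 km = 7.586×10⁷ m.
r₂ = 5.264×10⁵ km = 5.264×10⁸ m.
Transfer ellipse a_t = (r₁ + r₂)/2 = 3.011×10⁸ m.
At r₁: circular v_c1 = √(μ/r₁) = 22360 m/s; transfer-perikrone v_p = √[μ(2/r₁ − 1/a_t)] = 29560 m/s.
At r₂: circular v_c2 = √(μ/r₂) = 8489 m/s; transfer-apokrone v_a = √[μ(2/r₂ − 1/a_t)] = 4261 m/s.
Δv₂ = v_c2 − v_a = 4228 m/s.
= 4.228 km/s.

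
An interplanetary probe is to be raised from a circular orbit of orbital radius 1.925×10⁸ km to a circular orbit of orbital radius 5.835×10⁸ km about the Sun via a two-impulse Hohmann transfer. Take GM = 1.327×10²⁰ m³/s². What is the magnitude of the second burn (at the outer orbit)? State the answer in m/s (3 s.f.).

Δv ≈ 4460 m/s

r₁ = 1.925×10⁸ km = 1.925×10¹¹ m.
r₂ = 5.835×10⁸ km = 5.835×10¹¹ m.
Transfer ellipse a_t = (r₁ + r₂)/2 = 3.880×10¹¹ m.
At r₁: circular v_c1 = √(μ/r₁) = 26260 m/s; transfer-perihelion v_p = √[μ(2/r₁ − 1/a_t)] = 32200 m/s.
At r₂: circular v_c2 = √(μ/r₂) = 15080 m/s; transfer-aphelion v_a = √[μ(2/r₂ − 1/a_t)] = 10620 m/s.
Δv₂ = v_c2 − v_a = 4458 m/s.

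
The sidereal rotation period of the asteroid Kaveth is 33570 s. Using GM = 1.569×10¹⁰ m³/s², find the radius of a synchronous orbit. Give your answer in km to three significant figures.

r_sync ≈ 765 km

A synchronous orbit has period T, so by Kepler's third law a = (μT²/4π²)^(1/3).
μT²/4π² = 1.569×10¹⁰ × (3.357×10⁴)² / 39.48 = 4.479×10¹⁷ m³.
a = 7.651×10⁵ m = 765.11 km.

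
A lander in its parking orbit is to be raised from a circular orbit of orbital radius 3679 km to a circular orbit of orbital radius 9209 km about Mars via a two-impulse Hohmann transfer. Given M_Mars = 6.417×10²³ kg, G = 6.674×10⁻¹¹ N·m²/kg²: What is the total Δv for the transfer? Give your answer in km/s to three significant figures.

Δv_total ≈ 1.19 km/s

μ = GM = 6.674×10⁻¹¹ × 6.417×10²³ = 4.283×10¹³ m³/s².
r₁ = 3679 km = 3.679×10⁶ m.
r₂ = 9209 km = 9.209×10⁶ m.
Transfer ellipse a_t = (r₁ + r₂)/2 = 6.444×10⁶ m.
At r₁: circular v_c1 = √(μ/r₁) = 3412 m/s; transfer-periapsis v_p = √[μ(2/r₁ − 1/a_t)] = 4079 m/s.
Δv₁ = v_p − v_c1 = 666.8 m/s.
At r₂: circular v_c2 = √(μ/r₂) = 2157 m/s; transfer-apoapsis v_a = √[μ(2/r₂ − 1/a_t)] = 1629 m/s.
Δv₂ = v_c2 − v_a = 527.1 m/s.
Total Δv = Δv₁ + Δv₂ = 1194 m/s = 1.194 km/s.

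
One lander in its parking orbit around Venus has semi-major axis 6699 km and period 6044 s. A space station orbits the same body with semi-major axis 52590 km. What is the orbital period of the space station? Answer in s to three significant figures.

Kepler's third law: T² ∝ a³, so T₂ = T₁ (a₂/a₁)^(3/2).
a₂/a₁ = 7.850, (a₂/a₁)^(3/2) = 22.00.
T₂ = 6044 × 22.00 = 1.329×10⁵ s.

T₂ ≈ 1.33×10⁵ s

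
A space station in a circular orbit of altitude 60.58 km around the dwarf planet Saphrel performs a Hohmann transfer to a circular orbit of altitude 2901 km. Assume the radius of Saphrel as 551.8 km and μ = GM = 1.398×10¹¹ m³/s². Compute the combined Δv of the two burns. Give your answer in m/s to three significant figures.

r₁ = 551.8 + 60.58 = 612.38 km = 6.1238×10⁵ m.
r₂ = 551.8 + 2901 = 3452.8 km = 3.4528×10⁶ m.
Transfer ellipse a_t = (r₁ + r₂)/2 = 2.033×10⁶ m.
At r₁: circular v_c1 = √(μ/r₁) = 477.8 m/s; transfer-periapsis v_p = √[μ(2/r₁ − 1/a_t)] = 622.7 m/s.
Δv₁ = v_p − v_c1 = 144.9 m/s.
At r₂: circular v_c2 = √(μ/r₂) = 201.2 m/s; transfer-apoapsis v_a = √[μ(2/r₂ − 1/a_t)] = 110.4 m/s.
Δv₂ = v_c2 − v_a = 90.77 m/s.
Total Δv = Δv₁ + Δv₂ = 235.7 m/s.

Δv_total ≈ 236 m/s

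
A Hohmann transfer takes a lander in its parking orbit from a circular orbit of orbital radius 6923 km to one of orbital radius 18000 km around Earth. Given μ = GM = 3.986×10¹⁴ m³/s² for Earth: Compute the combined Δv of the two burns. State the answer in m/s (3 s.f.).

r₁ = 6923 km = 6.923×10⁶ m.
r₂ = 18000 km = 1.800×10⁷ m.
Transfer ellipse a_t = (r₁ + r₂)/2 = 1.246×10⁷ m.
At r₁: circular v_c1 = √(μ/r₁) = 7588 m/s; transfer-perigee v_p = √[μ(2/r₁ − 1/a_t)] = 9120 m/s.
Δv₁ = v_p − v_c1 = 1532 m/s.
At r₂: circular v_c2 = √(μ/r₂) = 4706 m/s; transfer-apogee v_a = √[μ(2/r₂ − 1/a_t)] = 3507 m/s.
Δv₂ = v_c2 − v_a = 1198 m/s.
Total Δv = Δv₁ + Δv₂ = 2730 m/s.

Δv_total ≈ 2730 m/s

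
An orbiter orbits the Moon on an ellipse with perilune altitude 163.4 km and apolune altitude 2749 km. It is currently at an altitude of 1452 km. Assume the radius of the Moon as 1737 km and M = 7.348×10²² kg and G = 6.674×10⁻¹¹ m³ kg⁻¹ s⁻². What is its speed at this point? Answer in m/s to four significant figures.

μ = GM = 6.674×10⁻¹¹ × 7.348×10²² = 4.904×10¹² m³/s².
r_p = 1737 + 163.4 = 1900.4 km = 1.9004×10⁶ m.
r_a = 1737 + 2749 = 4486.0 km = 4.4860×10⁶ m.
r = 1737 + 1452 = 3189.0 km = 3.189×10⁶ m.
Semi-major axis a = (r_p + r_a)/2 = 3193.2 km = 3.193×10⁶ m.
Vis-viva: v² = μ(2/r − 1/a) = 4.904×10¹² × (6.272×10⁻⁷ − 3.132×10⁻⁷) = 1.540×10⁶ m²/s².
v = 1241 m/s.

v ≈ 1241 m/s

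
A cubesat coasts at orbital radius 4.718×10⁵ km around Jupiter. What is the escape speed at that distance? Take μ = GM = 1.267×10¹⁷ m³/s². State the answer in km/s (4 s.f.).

v_esc ≈ 23.18 km/s

r = 4.718×10⁵ km = 4.718×10⁸ m.
Escape speed v_esc = √(2μ/r) = √(2 × 1.267×10¹⁷ / 4.718×10⁸) = √(5.371×10⁸) = 23180 m/s.
= 23.18 km/s.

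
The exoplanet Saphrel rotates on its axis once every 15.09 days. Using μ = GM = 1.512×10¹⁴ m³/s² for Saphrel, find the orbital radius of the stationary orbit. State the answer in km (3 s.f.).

T = 15.09 days = 1.304×10⁶ s.
A synchronous orbit has period T, so by Kepler's third law a = (μT²/4π²)^(1/3).
μT²/4π² = 1.512×10¹⁴ × (1.304×10⁶)² / 39.48 = 6.510×10²⁴ m³.
a = 1.867×10⁸ m = 1.8672×10⁵ km.

r_sync ≈ 1.87×10⁵ km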